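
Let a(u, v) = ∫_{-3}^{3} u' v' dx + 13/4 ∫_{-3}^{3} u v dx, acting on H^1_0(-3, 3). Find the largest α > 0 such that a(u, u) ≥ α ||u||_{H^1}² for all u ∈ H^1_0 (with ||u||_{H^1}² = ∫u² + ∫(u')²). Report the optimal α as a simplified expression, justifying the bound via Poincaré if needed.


α = 1

Coercivity of a(·,·) on H^1_0(-3, 3) means a(u, u) ≥ α ||u||_{H^1}² for every u ∈ H^1_0.
The interval has length L = 6, and Poincaré/coercivity depend only on L. Here a(u, u) = ∫(u')² + (13/4)·∫u².
Here c = 13/4 ≥ 1, so a(u,u) = ∫(u')² + c∫u² ≥ ∫(u')² + ∫u² = ||u||_{H^1}², i.e. α = 1 works. No larger α is possible: a(u,u) ≥ α||u||_{H^1}² means (1−α)∫(u')² ≥ (α−c)∫u², and for the modes u_n = sin(nπ(x−x₀)/L) (x₀ the left endpoint) one has ∫u_n²/∫(u_n')² = (L/(nπ))² → 0, so a(u_n,u_n)/||u_n||_{H^1}² → 1. Hence the optimal constant is α = 1.
Therefore α = 1.


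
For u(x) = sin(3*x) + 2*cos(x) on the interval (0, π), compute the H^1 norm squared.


||u||_{H^1(0,π)}^2 = 9*π

u'(x) = -2*sin(x) + 3*cos(3*x).
Expand u² and (u')² and integrate term by term on (0, π), using: for integers n ≥ 1, ∫_0^π sin²(nx) dx = ∫_0^π cos²(nx) dx = π/2; for n ≠ n', ∫_0^π sin(nx)sin(n'x) dx = ∫_0^π cos(nx)cos(n'x) dx = 0; and by product-to-sum, ∫_0^π sin(nx)cos(n'x) dx = ½∫_0^π [sin((n+n')x) + sin((n−n')x)] dx, which is 0 when n+n' is even and 2n/(n²−n'²) when n+n' is odd (it need not vanish on (0, π)).
  u² squared terms: (2)²·∫cos(x)² dx = 4·π/2 = 2*π;  (1)²·∫sin(3x)² dx = 1·π/2 = π/2.
  u² cross terms: 2·(2)·(1)·∫cos(x)·sin(3x) dx = 4·(0) = 0.
  So ∫_0^π u² dx = 2*π + π/2 + 0 = 5*π/2.
  (u')² squared terms: (-2)²·∫sin(x)² dx = 4·π/2 = 2*π;  (3)²·∫cos(3x)² dx = 9·π/2 = 9*π/2.
  (u')² cross terms: 2·(-2)·(3)·∫sin(x)·cos(3x) dx = -12·(0) = 0.
  So ∫_0^π (u')² dx = 2*π + 9*π/2 + 0 = 13*π/2.
||u||_{H^1}^2 = (5*π/2) + (13*π/2) = 9*π.


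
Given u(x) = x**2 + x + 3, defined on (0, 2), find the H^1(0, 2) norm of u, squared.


||u||_{H^1}^2 = 1256/15

The H^1 norm (squared) on an interval (0, L) is
  ||u||_{H^1}^2 = ∫_0^L u(x)^2 dx + ∫_0^L u'(x)^2 dx.
Compute u'(x) = 2*x + 1.
Then u(x)^2 = x**4 + 2*x**3 + 7*x**2 + 6*x + 9 and u'(x)^2 = 4*x**2 + 4*x + 1.
Integrate each monomial from 0 to 2 using ∫_0^2 c·x^n dx = c·2^(n+1)/(n+1):
  ∫_0^2 u(x)^2 dx = ∫_0^2 (x^4 + 2*x^3 + 7*x^2 + 6*x + 9) dx. Term by term:
    ∫_0^2 x^4 dx = 32/5;  ∫_0^2 2*x^3 dx = 8;  ∫_0^2 7*x^2 dx = 56/3;
    ∫_0^2 6*x dx = 12;  ∫_0^2 9 dx = 18.
  Sum: 32/5 + 8 + 56/3 + 12 + 18 = 946/15.
  ∫_0^2 u'(x)^2 dx = ∫_0^2 (4*x^2 + 4*x + 1) dx. Term by term:
    ∫_0^2 4*x^2 dx = 32/3;  ∫_0^2 4*x dx = 8;  ∫_0^2 1 dx = 2.
  Sum: 32/3 + 8 + 2 = 62/3.
Adding: ||u||_{H^1}^2 = 946/15 + 62/3 = 1256/15.


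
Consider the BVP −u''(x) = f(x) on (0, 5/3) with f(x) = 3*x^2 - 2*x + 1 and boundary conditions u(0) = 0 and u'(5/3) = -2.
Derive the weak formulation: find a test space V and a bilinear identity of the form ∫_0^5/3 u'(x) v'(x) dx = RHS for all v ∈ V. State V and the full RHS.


V = {v ∈ H^1(0, 5/3) : v(0) = 0} (test functions vanish at x = 0 where u is specified); weak form: ∫_0^5/3 u'v' dx = ∫_0^5/3 (3*x^2 - 2*x + 1) v dx − 2·v(5/3) for all v ∈ V.

Multiply both sides by a test function v and integrate from 0 to 5/3:
  ∫_0^5/3 −u''(x) v(x) dx = ∫_0^5/3 f(x) v(x) dx.
Integrate the LHS by parts once:
  ∫_0^5/3 −u'' v dx = −[u'(x) v(x)]_0^5/3 + ∫_0^5/3 u'(x) v'(x) dx.
Thus ∫_0^5/3 u'(x) v'(x) dx = ∫_0^5/3 f(x) v(x) dx + [u'(x) v(x)]_0^5/3.
Choose V so that boundary terms are either known or forced to vanish.
Mixed BC: u(0) = 0 (Dirichlet) and u'(5/3) = -2 (Neumann). Define V = {v ∈ H^1(0, 5/3) : v(0) = 0}. Then [u' v]_0^5/3 = u'(5/3)·v(5/3) − u'(0)·0 = − 2·v(5/3).
Weak formulation: find u (satisfying any essential BC) such that ∫_0^5/3 u'(x) v'(x) dx = ∫_0^5/3 f v dx − 2·v(5/3) for all v ∈ V (Dirichlet at 0 absorbed into V; Neumann datum at x = 5/3 contributes the boundary term).
Substituting f(x) = 3*x^2 - 2*x + 1, the right-hand side is ∫_0^5/3 (3*x^2 - 2*x + 1) v dx − 2·v(5/3).


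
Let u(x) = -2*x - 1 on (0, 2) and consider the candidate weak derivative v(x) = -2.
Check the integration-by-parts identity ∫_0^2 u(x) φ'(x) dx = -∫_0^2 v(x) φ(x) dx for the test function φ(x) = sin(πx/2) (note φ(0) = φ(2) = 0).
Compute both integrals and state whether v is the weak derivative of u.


LHS = 8/π, RHS = 8/π. Yes, v = u' weakly.

u(x) = -2*x - 1, classical derivative u'(x) = -2.
φ(x) = sin(πx/2), so φ'(x) = π*cos(π*x/2)/2.
Note φ(0) = φ(2) = 0, so the boundary term u·φ vanishes.
LHS = ∫_0^2 u(x) φ'(x) dx = ∫_0^2 (-π*x*cos(π*x/2) - π*cos(π*x/2)/2) dx. Term by term:
  ∫_0^2 -π*cos(π*x/2)/2 dx = 0;  ∫_0^2 -π*x*cos(π*x/2) dx = 8/π.
Sum: 0 + 8/π = 8/π.
So LHS = 8/π.
∫_0^2 v(x) φ(x) dx = ∫_0^2 (-2*sin(π*x/2)) dx. Term by term:
  ∫_0^2 -2*sin(π*x/2) dx = -8/π.
So RHS = -∫_0^2 v(x) φ(x) dx = 8/π.
LHS = RHS, so the identity holds for this test φ.
Moreover u is smooth here and v(x) = u'(x) = -2 pointwise, so the identity holds for every test function. Hence v is the weak derivative of u.


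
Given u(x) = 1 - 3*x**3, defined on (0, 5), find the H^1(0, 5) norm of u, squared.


||u||_{H^1}^2 = 2101945/14

The H^1 norm (squared) on an interval (0, L) is
  ||u||_{H^1}^2 = ∫_0^L u(x)^2 dx + ∫_0^L u'(x)^2 dx.
Compute u'(x) = -9*x**2.
Then u(x)^2 = 9*x**6 - 6*x**3 + 1 and u'(x)^2 = 81*x**4.
Integrate each monomial from 0 to 5 using ∫_0^5 c·x^n dx = c·5^(n+1)/(n+1):
  ∫_0^5 u(x)^2 dx = ∫_0^5 (9*x^6 - 6*x^3 + 1) dx. Term by term:
    ∫_0^5 9*x^6 dx = 703125/7;  ∫_0^5 -6*x^3 dx = -1875/2;  ∫_0^5 1 dx = 5.
  Sum: 703125/7 − 1875/2 + 5 = 1393195/14.
  ∫_0^5 u'(x)^2 dx = ∫_0^5 (81*x^4) dx. Term by term:
    ∫_0^5 81*x^4 dx = 50625.
Adding: ||u||_{H^1}^2 = 1393195/14 + 50625 = 2101945/14.


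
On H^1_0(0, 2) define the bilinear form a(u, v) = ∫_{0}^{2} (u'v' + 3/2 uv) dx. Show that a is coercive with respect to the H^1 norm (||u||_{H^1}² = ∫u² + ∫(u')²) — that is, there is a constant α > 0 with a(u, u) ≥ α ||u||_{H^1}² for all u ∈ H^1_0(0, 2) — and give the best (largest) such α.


α = 1

Coercivity of a(·,·) on H^1_0(0, 2) means a(u, u) ≥ α ||u||_{H^1}² for every u ∈ H^1_0.
The interval has length L = 2, and Poincaré/coercivity depend only on L. Here a(u, u) = ∫(u')² + (3/2)·∫u².
Here c = 3/2 ≥ 1, so a(u,u) = ∫(u')² + c∫u² ≥ ∫(u')² + ∫u² = ||u||_{H^1}², i.e. α = 1 works. No larger α is possible: a(u,u) ≥ α||u||_{H^1}² means (1−α)∫(u')² ≥ (α−c)∫u², and for the modes u_n = sin(nπ(x−x₀)/L) (x₀ the left endpoint) one has ∫u_n²/∫(u_n')² = (L/(nπ))² → 0, so a(u_n,u_n)/||u_n||_{H^1}² → 1. Hence the optimal constant is α = 1.
Therefore α = 1.


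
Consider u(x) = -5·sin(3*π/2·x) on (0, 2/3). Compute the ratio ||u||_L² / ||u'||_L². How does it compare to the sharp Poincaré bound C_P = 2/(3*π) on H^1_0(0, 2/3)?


||u||_L² / ||u'||_L² = 2/(3*π) = C_P.

u(x) = -5·sin(3*π/2·x), so u'(x) = -15*π*cos(3*π*x/2)/2.
Writing u(x) = A·sin(kπx/L) with A = -5 and k = 1, use ∫_0^L sin²(kπx/L) dx = L/2 and ∫_0^L cos²(kπx/L) dx = L/2.
u² = 25·sin²(3*π/2·x) and (u')² = 225*π^2/4·cos²(3*π/2·x), and each of sin², cos² integrates to L/2 = 1/3 over (0, 2/3).
∫_0^2/3 u² dx = 25/3, so ||u||_L² = 5*sqrt(3)/3.
∫_0^2/3 (u')² dx = 75*π^2/4, so ||u'||_L² = 5*sqrt(3)*π/2.
Ratio ||u||_L² / ||u'||_L² = 2/(3*π).
Sharp Poincaré constant on H^1_0(0, 2/3) is C_P = L/π = 2/(3*π), achieved by sin(3*π/2·x).
This is the k = 1 eigenfunction (up to amplitude), so the ratio equals the sharp Poincaré constant exactly.


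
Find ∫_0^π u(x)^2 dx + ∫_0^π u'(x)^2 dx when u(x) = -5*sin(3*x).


||u||_{H^1(0,π)}^2 = 125*π

u'(x) = -15*cos(3*x).
Expand u² and (u')² and integrate term by term on (0, π), using: for integers n ≥ 1, ∫_0^π sin²(nx) dx = ∫_0^π cos²(nx) dx = π/2; for n ≠ n', ∫_0^π sin(nx)sin(n'x) dx = ∫_0^π cos(nx)cos(n'x) dx = 0; and by product-to-sum, ∫_0^π sin(nx)cos(n'x) dx = ½∫_0^π [sin((n+n')x) + sin((n−n')x)] dx, which is 0 when n+n' is even and 2n/(n²−n'²) when n+n' is odd (it need not vanish on (0, π)).
  u² squared terms: (-5)²·∫sin(3x)² dx = 25·π/2 = 25*π/2.
  So ∫_0^π u² dx = 25*π/2.
  (u')² squared terms: (-15)²·∫cos(3x)² dx = 225·π/2 = 225*π/2.
  So ∫_0^π (u')² dx = 225*π/2.
||u||_{H^1}^2 = (25*π/2) + (225*π/2) = 125*π.


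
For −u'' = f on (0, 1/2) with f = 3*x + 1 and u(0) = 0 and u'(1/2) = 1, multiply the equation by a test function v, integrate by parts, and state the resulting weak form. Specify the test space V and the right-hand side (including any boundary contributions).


V = {v ∈ H^1(0, 1/2) : v(0) = 0} (test functions vanish at x = 0 where u is specified); weak form: ∫_0^1/2 u'v' dx = ∫_0^1/2 (3*x + 1) v dx + v(1/2) for all v ∈ V.

Multiply both sides by a test function v and integrate from 0 to 1/2:
  ∫_0^1/2 −u''(x) v(x) dx = ∫_0^1/2 f(x) v(x) dx.
Integrate the LHS by parts once:
  ∫_0^1/2 −u'' v dx = −[u'(x) v(x)]_0^1/2 + ∫_0^1/2 u'(x) v'(x) dx.
Thus ∫_0^1/2 u'(x) v'(x) dx = ∫_0^1/2 f(x) v(x) dx + [u'(x) v(x)]_0^1/2.
Choose V so that boundary terms are either known or forced to vanish.
Mixed BC: u(0) = 0 (Dirichlet) and u'(1/2) = 1 (Neumann). Define V = {v ∈ H^1(0, 1/2) : v(0) = 0}. Then [u' v]_0^1/2 = u'(1/2)·v(1/2) − u'(0)·0 = v(1/2).
Weak formulation: find u (satisfying any essential BC) such that ∫_0^1/2 u'(x) v'(x) dx = ∫_0^1/2 f v dx + v(1/2) for all v ∈ V (Dirichlet at 0 absorbed into V; Neumann datum at x = 1/2 contributes the boundary term).
Substituting f(x) = 3*x + 1, the right-hand side is ∫_0^1/2 (3*x + 1) v dx + v(1/2).


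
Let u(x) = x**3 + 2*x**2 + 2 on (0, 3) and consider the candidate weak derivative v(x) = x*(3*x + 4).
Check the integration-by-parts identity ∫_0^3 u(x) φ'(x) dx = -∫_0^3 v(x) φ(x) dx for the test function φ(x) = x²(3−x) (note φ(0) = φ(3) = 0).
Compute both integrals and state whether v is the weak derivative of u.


LHS = -243/2, RHS = -243/2. Yes, v = u' weakly.

u(x) = x**3 + 2*x**2 + 2, classical derivative u'(x) = 3*x**2 + 4*x.
φ(x) = x²(3−x), so φ'(x) = 3*x*(2 - x).
Note φ(0) = φ(3) = 0, so the boundary term u·φ vanishes.
LHS = ∫_0^3 u(x) φ'(x) dx = ∫_0^3 (-3*x^5 + 12*x^3 - 6*x^2 + 12*x) dx. Term by term:
  ∫_0^3 -3*x^5 dx = -729/2;  ∫_0^3 12*x^3 dx = 243;  ∫_0^3 -6*x^2 dx = -54;
  ∫_0^3 12*x dx = 54.
Sum: -729/2 + 243 − 54 + 54 = -243/2.
So LHS = -243/2.
∫_0^3 v(x) φ(x) dx = ∫_0^3 (-3*x^5 + 5*x^4 + 12*x^3) dx. Term by term:
  ∫_0^3 -3*x^5 dx = -729/2;  ∫_0^3 5*x^4 dx = 243;  ∫_0^3 12*x^3 dx = 243.
Sum: -729/2 + 243 + 243 = 243/2.
So RHS = -∫_0^3 v(x) φ(x) dx = -243/2.
LHS = RHS, so the identity holds for this test φ.
Moreover u is smooth here and v(x) = u'(x) = 3*x**2 + 4*x pointwise, so the identity holds for every test function. Hence v is the weak derivative of u.


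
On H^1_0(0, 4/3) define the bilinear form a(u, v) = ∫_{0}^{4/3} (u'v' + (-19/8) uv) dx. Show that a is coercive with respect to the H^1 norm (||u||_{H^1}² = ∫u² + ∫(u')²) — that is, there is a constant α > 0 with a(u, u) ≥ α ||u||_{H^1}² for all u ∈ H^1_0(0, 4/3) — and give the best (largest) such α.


α = (-38 + 9*π^2)/(16 + 9*π^2)

Coercivity of a(·,·) on H^1_0(0, 4/3) means a(u, u) ≥ α ||u||_{H^1}² for every u ∈ H^1_0.
The interval has length L = 4/3, and Poincaré/coercivity depend only on L. Here a(u, u) = ∫(u')² + (-19/8)·∫u².
Here c = -19/8 < 0 with |c| < (π/L)² = 9*π^2/16, so coercivity still holds. The condition a(u,u) ≥ α||u||_{H^1}² reads (1−α)∫(u')² ≥ (α−c)∫u². Any admissible α is ≤ 1 (rapidly oscillating u have ∫u²/∫(u')² → 0), and α = 1 would force 0 ≥ (1−c)∫u², impossible since c < 1; so 1−α > 0. By the sharp Poincaré inequality on H^1_0 of an interval of length L, ∫(u')² ≥ (π/L)²∫u² with equality for the first sine mode sin(π(x−x₀)/L) (x₀ the left endpoint), so the inequality holds for all u iff (1−α)(π/L)² ≥ α − c, i.e. α ≤ ((π/L)² + c)/((π/L)² + 1) = (1 + c(L/π)²)/(1 + (L/π)²). (Direct route, valid since c ≤ 0: Poincaré gives c∫u² ≥ c(L/π)²∫(u')², so a(u,u) ≥ (1 + c(L/π)²)∫(u')², while ||u||_{H^1}² ≤ (1 + (L/π)²)∫(u')²; dividing yields the same α.) With (π/L)² = 9*π^2/16 and c = -19/8, the largest admissible constant is α = ((π/L)² + c)/((π/L)² + 1).
Simplifying, α = (-38 + 9*π^2)/(16 + 9*π^2).


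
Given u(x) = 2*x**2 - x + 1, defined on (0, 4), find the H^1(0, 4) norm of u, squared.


||u||_{H^1}^2 = 4696/5

The H^1 norm (squared) on an interval (0, L) is
  ||u||_{H^1}^2 = ∫_0^L u(x)^2 dx + ∫_0^L u'(x)^2 dx.
Compute u'(x) = 4*x - 1.
Then u(x)^2 = 4*x**4 - 4*x**3 + 5*x**2 - 2*x + 1 and u'(x)^2 = 16*x**2 - 8*x + 1.
Integrate each monomial from 0 to 4 using ∫_0^4 c·x^n dx = c·4^(n+1)/(n+1):
  ∫_0^4 u(x)^2 dx = ∫_0^4 (4*x^4 - 4*x^3 + 5*x^2 - 2*x + 1) dx. Term by term:
    ∫_0^4 4*x^4 dx = 4096/5;  ∫_0^4 -4*x^3 dx = -256;  ∫_0^4 5*x^2 dx = 320/3;
    ∫_0^4 -2*x dx = -16;  ∫_0^4 1 dx = 4.
  Sum: 4096/5 − 256 + 320/3 − 16 + 4 = 9868/15.
  ∫_0^4 u'(x)^2 dx = ∫_0^4 (16*x^2 - 8*x + 1) dx. Term by term:
    ∫_0^4 16*x^2 dx = 1024/3;  ∫_0^4 -8*x dx = -64;  ∫_0^4 1 dx = 4.
  Sum: 1024/3 − 64 + 4 = 844/3.
Adding: ||u||_{H^1}^2 = 9868/15 + 844/3 = 4696/5.


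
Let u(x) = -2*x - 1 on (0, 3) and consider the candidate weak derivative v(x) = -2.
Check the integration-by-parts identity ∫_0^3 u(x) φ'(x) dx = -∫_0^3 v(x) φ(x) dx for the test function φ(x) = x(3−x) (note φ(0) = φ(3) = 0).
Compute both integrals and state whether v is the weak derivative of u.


LHS = 9, RHS = 9. Yes, v = u' weakly.

u(x) = -2*x - 1, classical derivative u'(x) = -2.
φ(x) = x(3−x), so φ'(x) = 3 - 2*x.
Note φ(0) = φ(3) = 0, so the boundary term u·φ vanishes.
LHS = ∫_0^3 u(x) φ'(x) dx = ∫_0^3 (4*x^2 - 4*x - 3) dx. Term by term:
  ∫_0^3 4*x^2 dx = 36;  ∫_0^3 -4*x dx = -18;  ∫_0^3 -3 dx = -9.
Sum: 36 − 18 − 9 = 9.
So LHS = 9.
∫_0^3 v(x) φ(x) dx = ∫_0^3 (2*x^2 - 6*x) dx. Term by term:
  ∫_0^3 2*x^2 dx = 18;  ∫_0^3 -6*x dx = -27.
Sum: 18 − 27 = -9.
So RHS = -∫_0^3 v(x) φ(x) dx = 9.
LHS = RHS, so the identity holds for this test φ.
Moreover u is smooth here and v(x) = u'(x) = -2 pointwise, so the identity holds for every test function. Hence v is the weak derivative of u.


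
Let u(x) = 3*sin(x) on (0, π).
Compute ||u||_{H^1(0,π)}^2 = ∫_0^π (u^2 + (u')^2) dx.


||u||_{H^1(0,π)}^2 = 9*π

u'(x) = 3*cos(x).
Expand u² and (u')² and integrate term by term on (0, π), using: for integers n ≥ 1, ∫_0^π sin²(nx) dx = ∫_0^π cos²(nx) dx = π/2; for n ≠ n', ∫_0^π sin(nx)sin(n'x) dx = ∫_0^π cos(nx)cos(n'x) dx = 0; and by product-to-sum, ∫_0^π sin(nx)cos(n'x) dx = ½∫_0^π [sin((n+n')x) + sin((n−n')x)] dx, which is 0 when n+n' is even and 2n/(n²−n'²) when n+n' is odd (it need not vanish on (0, π)).
  u² squared terms: (3)²·∫sin(x)² dx = 9·π/2 = 9*π/2.
  So ∫_0^π u² dx = 9*π/2.
  (u')² squared terms: (3)²·∫cos(x)² dx = 9·π/2 = 9*π/2.
  So ∫_0^π (u')² dx = 9*π/2.
||u||_{H^1}^2 = (9*π/2) + (9*π/2) = 9*π.


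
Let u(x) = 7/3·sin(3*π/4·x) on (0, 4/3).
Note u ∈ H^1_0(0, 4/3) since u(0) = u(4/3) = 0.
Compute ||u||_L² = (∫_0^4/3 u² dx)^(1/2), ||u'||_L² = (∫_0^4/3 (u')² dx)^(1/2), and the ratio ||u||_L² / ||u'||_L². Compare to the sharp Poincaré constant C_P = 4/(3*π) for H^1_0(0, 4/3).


||u||_L² / ||u'||_L² = 4/(3*π) = C_P.

u(x) = 7/3·sin(3*π/4·x), so u'(x) = 7*π*cos(3*π*x/4)/4.
Writing u(x) = A·sin(kπx/L) with A = 7/3 and k = 1, use ∫_0^L sin²(kπx/L) dx = L/2 and ∫_0^L cos²(kπx/L) dx = L/2.
u² = 49/9·sin²(3*π/4·x) and (u')² = 49*π^2/16·cos²(3*π/4·x), and each of sin², cos² integrates to L/2 = 2/3 over (0, 4/3).
∫_0^4/3 u² dx = 98/27, so ||u||_L² = 7*sqrt(6)/9.
∫_0^4/3 (u')² dx = 49*π^2/24, so ||u'||_L² = 7*sqrt(6)*π/12.
Ratio ||u||_L² / ||u'||_L² = 4/(3*π).
Sharp Poincaré constant on H^1_0(0, 4/3) is C_P = L/π = 4/(3*π), achieved by sin(3*π/4·x).
This is the k = 1 eigenfunction (up to amplitude), so the ratio equals the sharp Poincaré constant exactly.


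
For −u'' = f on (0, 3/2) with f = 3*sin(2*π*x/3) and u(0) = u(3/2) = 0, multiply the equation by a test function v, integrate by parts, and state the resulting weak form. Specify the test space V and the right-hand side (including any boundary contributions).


V = H^1_0(0, 3/2) (so v(0) = v(3/2) = 0); weak form: ∫_0^3/2 u'v' dx = ∫_0^3/2 (3*sin(2*π*x/3)) v dx for all v ∈ V.

Multiply both sides by a test function v and integrate from 0 to 3/2:
  ∫_0^3/2 −u''(x) v(x) dx = ∫_0^3/2 f(x) v(x) dx.
Integrate the LHS by parts once:
  ∫_0^3/2 −u'' v dx = −[u'(x) v(x)]_0^3/2 + ∫_0^3/2 u'(x) v'(x) dx.
Thus ∫_0^3/2 u'(x) v'(x) dx = ∫_0^3/2 f(x) v(x) dx + [u'(x) v(x)]_0^3/2.
Choose V so that boundary terms are either known or forced to vanish.
u is Dirichlet: u(0) = u(3/2) = 0. Let V = H^1_0(0, 3/2); then v(0) = v(3/2) = 0, and [u' v]_0^3/2 = 0.
Weak formulation: find u (satisfying any essential BC) such that ∫_0^3/2 u'(x) v'(x) dx = ∫_0^3/2 f v dx for all v ∈ V.
Substituting f(x) = 3*sin(2*π*x/3), the right-hand side is ∫_0^3/2 (3*sin(2*π*x/3)) v dx.


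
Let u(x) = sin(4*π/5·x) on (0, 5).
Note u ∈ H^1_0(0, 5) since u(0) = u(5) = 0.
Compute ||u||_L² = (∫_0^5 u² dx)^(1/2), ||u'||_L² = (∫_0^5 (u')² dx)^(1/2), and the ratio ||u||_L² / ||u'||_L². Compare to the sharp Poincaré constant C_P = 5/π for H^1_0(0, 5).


||u||_L² / ||u'||_L² = 5/(4*π) < C_P = 5/π.

u(x) = sin(4*π/5·x), so u'(x) = 4*π*cos(4*π*x/5)/5.
Writing u(x) = A·sin(kπx/L) with A = 1 and k = 4, use ∫_0^L sin²(kπx/L) dx = L/2 and ∫_0^L cos²(kπx/L) dx = L/2.
u² = 1·sin²(4*π/5·x) and (u')² = 16*π^2/25·cos²(4*π/5·x), and each of sin², cos² integrates to L/2 = 5/2 over (0, 5).
∫_0^5 u² dx = 5/2, so ||u||_L² = sqrt(10)/2.
∫_0^5 (u')² dx = 8*π^2/5, so ||u'||_L² = 2*sqrt(10)*π/5.
Ratio ||u||_L² / ||u'||_L² = 5/(4*π).
Sharp Poincaré constant on H^1_0(0, 5) is C_P = L/π = 5/π, achieved by sin(π/5·x).
This is the k = 4 harmonic; the ratio L/(kπ) is strictly less than C_P = L/π, consistent with the sharp inequality ||u||_L² ≤ C_P ||u'||_L².


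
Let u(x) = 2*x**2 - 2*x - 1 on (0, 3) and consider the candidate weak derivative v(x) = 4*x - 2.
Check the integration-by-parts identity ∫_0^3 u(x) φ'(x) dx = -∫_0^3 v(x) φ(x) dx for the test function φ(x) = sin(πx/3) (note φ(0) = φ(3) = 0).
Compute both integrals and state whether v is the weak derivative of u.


LHS = -24/π, RHS = -24/π. Yes, v = u' weakly.

u(x) = 2*x**2 - 2*x - 1, classical derivative u'(x) = 4*x - 2.
φ(x) = sin(πx/3), so φ'(x) = π*cos(π*x/3)/3.
Note φ(0) = φ(3) = 0, so the boundary term u·φ vanishes.
LHS = ∫_0^3 u(x) φ'(x) dx = ∫_0^3 (2*π*x^2*cos(π*x/3)/3 - 2*π*x*cos(π*x/3)/3 - π*cos(π*x/3)/3) dx. Term by term:
  ∫_0^3 -π*cos(π*x/3)/3 dx = 0;  ∫_0^3 -2*π*x*cos(π*x/3)/3 dx = 12/π;  ∫_0^3 2*π*x^2*cos(π*x/3)/3 dx = -36/π.
Sum: 0 + 12/π − 36/π = -24/π.
So LHS = -24/π.
∫_0^3 v(x) φ(x) dx = ∫_0^3 (4*x*sin(π*x/3) - 2*sin(π*x/3)) dx. Term by term:
  ∫_0^3 -2*sin(π*x/3) dx = -12/π;  ∫_0^3 4*x*sin(π*x/3) dx = 36/π.
Sum: -12/π + 36/π = 24/π.
So RHS = -∫_0^3 v(x) φ(x) dx = -24/π.
LHS = RHS, so the identity holds for this test φ.
Moreover u is smooth here and v(x) = u'(x) = 4*x - 2 pointwise, so the identity holds for every test function. Hence v is the weak derivative of u.


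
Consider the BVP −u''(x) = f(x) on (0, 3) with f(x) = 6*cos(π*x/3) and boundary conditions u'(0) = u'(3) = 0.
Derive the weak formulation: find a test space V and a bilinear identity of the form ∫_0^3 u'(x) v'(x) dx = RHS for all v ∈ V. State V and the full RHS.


V = H^1(0, 3) (no boundary constraint on v; u is determined up to an additive constant); weak form: ∫_0^3 u'v' dx = ∫_0^3 (6*cos(π*x/3)) v dx for all v ∈ V.

Multiply both sides by a test function v and integrate from 0 to 3:
  ∫_0^3 −u''(x) v(x) dx = ∫_0^3 f(x) v(x) dx.
Integrate the LHS by parts once:
  ∫_0^3 −u'' v dx = −[u'(x) v(x)]_0^3 + ∫_0^3 u'(x) v'(x) dx.
Thus ∫_0^3 u'(x) v'(x) dx = ∫_0^3 f(x) v(x) dx + [u'(x) v(x)]_0^3.
Choose V so that boundary terms are either known or forced to vanish.
u has homogeneous Neumann: u'(0) = u'(3) = 0. So [u' v]_0^3 = 0·v(3) − 0·v(0) = 0 for any v; take V = H^1(0, 3).
Weak formulation: find u (satisfying any essential BC) such that ∫_0^3 u'(x) v'(x) dx = ∫_0^3 f v dx for all v ∈ V (homogeneous Neumann, so boundary terms vanish).
Substituting f(x) = 6*cos(π*x/3), the right-hand side is ∫_0^3 (6*cos(π*x/3)) v dx.
Compatibility check (pure Neumann): taking v ≡ 1 ∈ V gives 0 = ∫_0^3 f dx + (0) − (0), i.e. ∫_0^3 f dx must equal u'(0) − u'(3) = 0. Indeed ∫_0^3 (6*cos(π*x/3)) dx = 0, so the data are compatible. The solution is then unique only up to an additive constant (fix it e.g. by requiring ∫_0^3 u dx = 0).


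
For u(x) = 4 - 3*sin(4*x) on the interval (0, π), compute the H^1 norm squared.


||u||_{H^1(0,π)}^2 = 185*π/2

u'(x) = -12*cos(4*x).
Expand u² and (u')² and integrate term by term on (0, π), using: for integers n ≥ 1, ∫_0^π sin²(nx) dx = ∫_0^π cos²(nx) dx = π/2; for n ≠ n', ∫_0^π sin(nx)sin(n'x) dx = ∫_0^π cos(nx)cos(n'x) dx = 0; and by product-to-sum, ∫_0^π sin(nx)cos(n'x) dx = ½∫_0^π [sin((n+n')x) + sin((n−n')x)] dx, which is 0 when n+n' is even and 2n/(n²−n'²) when n+n' is odd (it need not vanish on (0, π)). For the constant mode: ∫_0^π 1 dx = π, ∫_0^π cos(nx) dx = 0, ∫_0^π sin(nx) dx = (1−(−1)^n)/n.
  u² squared terms: (4)²·∫1 dx = 16·π = 16*π;  (-3)²·∫sin(4x)² dx = 9·π/2 = 9*π/2.
  u² cross terms: 2·(4)·(-3)·∫1·sin(4x) dx = -24·(0) = 0.
  So ∫_0^π u² dx = 16*π + 9*π/2 + 0 = 41*π/2.
  (u')² squared terms: (-12)²·∫cos(4x)² dx = 144·π/2 = 72*π.
  So ∫_0^π (u')² dx = 72*π.
||u||_{H^1}^2 = (41*π/2) + (72*π) = 185*π/2.


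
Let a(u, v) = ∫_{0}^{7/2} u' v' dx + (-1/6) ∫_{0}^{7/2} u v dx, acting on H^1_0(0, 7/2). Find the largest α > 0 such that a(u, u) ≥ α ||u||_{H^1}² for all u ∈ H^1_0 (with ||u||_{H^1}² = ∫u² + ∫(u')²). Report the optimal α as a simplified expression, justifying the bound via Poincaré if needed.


α = (-49 + 24*π^2)/(6*(4*π^2 + 49))

Coercivity of a(·,·) on H^1_0(0, 7/2) means a(u, u) ≥ α ||u||_{H^1}² for every u ∈ H^1_0.
The interval has length L = 7/2, and Poincaré/coercivity depend only on L. Here a(u, u) = ∫(u')² + (-1/6)·∫u².
Here c = -1/6 < 0 with |c| < (π/L)² = 4*π^2/49, so coercivity still holds. The condition a(u,u) ≥ α||u||_{H^1}² reads (1−α)∫(u')² ≥ (α−c)∫u². Any admissible α is ≤ 1 (rapidly oscillating u have ∫u²/∫(u')² → 0), and α = 1 would force 0 ≥ (1−c)∫u², impossible since c < 1; so 1−α > 0. By the sharp Poincaré inequality on H^1_0 of an interval of length L, ∫(u')² ≥ (π/L)²∫u² with equality for the first sine mode sin(π(x−x₀)/L) (x₀ the left endpoint), so the inequality holds for all u iff (1−α)(π/L)² ≥ α − c, i.e. α ≤ ((π/L)² + c)/((π/L)² + 1) = (1 + c(L/π)²)/(1 + (L/π)²). (Direct route, valid since c ≤ 0: Poincaré gives c∫u² ≥ c(L/π)²∫(u')², so a(u,u) ≥ (1 + c(L/π)²)∫(u')², while ||u||_{H^1}² ≤ (1 + (L/π)²)∫(u')²; dividing yields the same α.) With (π/L)² = 4*π^2/49 and c = -1/6, the largest admissible constant is α = ((π/L)² + c)/((π/L)² + 1).
Simplifying, α = (-49 + 24*π^2)/(6*(4*π^2 + 49)).


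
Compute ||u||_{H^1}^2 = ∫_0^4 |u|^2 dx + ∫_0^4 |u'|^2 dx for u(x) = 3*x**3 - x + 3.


||u||_{H^1}^2 = 781336/21

The H^1 norm (squared) on an interval (0, L) is
  ||u||_{H^1}^2 = ∫_0^L u(x)^2 dx + ∫_0^L u'(x)^2 dx.
Compute u'(x) = 9*x**2 - 1.
Then u(x)^2 = 9*x**6 - 6*x**4 + 18*x**3 + x**2 - 6*x + 9 and u'(x)^2 = 81*x**4 - 18*x**2 + 1.
Integrate each monomial from 0 to 4 using ∫_0^4 c·x^n dx = c·4^(n+1)/(n+1):
  ∫_0^4 u(x)^2 dx = ∫_0^4 (9*x^6 - 6*x^4 + 18*x^3 + x^2 - 6*x + 9) dx. Term by term:
    ∫_0^4 9*x^6 dx = 147456/7;  ∫_0^4 -6*x^4 dx = -6144/5;  ∫_0^4 18*x^3 dx = 1152;
    ∫_0^4 x^2 dx = 64/3;  ∫_0^4 -6*x dx = -48;  ∫_0^4 9 dx = 36.
  Sum: 147456/7 − 6144/5 + 1152 + 64/3 − 48 + 36 = 2204756/105.
  ∫_0^4 u'(x)^2 dx = ∫_0^4 (81*x^4 - 18*x^2 + 1) dx. Term by term:
    ∫_0^4 81*x^4 dx = 82944/5;  ∫_0^4 -18*x^2 dx = -384;  ∫_0^4 1 dx = 4.
  Sum: 82944/5 − 384 + 4 = 81044/5.
Adding: ||u||_{H^1}^2 = 2204756/105 + 81044/5 = 781336/21.


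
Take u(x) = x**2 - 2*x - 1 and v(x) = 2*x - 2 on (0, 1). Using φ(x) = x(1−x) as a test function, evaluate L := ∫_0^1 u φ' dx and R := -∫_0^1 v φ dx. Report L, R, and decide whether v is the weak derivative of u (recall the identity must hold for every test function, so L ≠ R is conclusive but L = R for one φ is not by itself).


LHS = 1/6, RHS = 1/6. Yes, v = u' weakly.

u(x) = x**2 - 2*x - 1, classical derivative u'(x) = 2*x - 2.
φ(x) = x(1−x), so φ'(x) = 1 - 2*x.
Note φ(0) = φ(1) = 0, so the boundary term u·φ vanishes.
LHS = ∫_0^1 u(x) φ'(x) dx = ∫_0^1 (-2*x^3 + 5*x^2 - 1) dx. Term by term:
  ∫_0^1 -2*x^3 dx = -1/2;  ∫_0^1 5*x^2 dx = 5/3;  ∫_0^1 -1 dx = -1.
Sum: -1/2 + 5/3 − 1 = 1/6.
So LHS = 1/6.
∫_0^1 v(x) φ(x) dx = ∫_0^1 (-2*x^3 + 4*x^2 - 2*x) dx. Term by term:
  ∫_0^1 -2*x^3 dx = -1/2;  ∫_0^1 4*x^2 dx = 4/3;  ∫_0^1 -2*x dx = -1.
Sum: -1/2 + 4/3 − 1 = -1/6.
So RHS = -∫_0^1 v(x) φ(x) dx = 1/6.
LHS = RHS, so the identity holds for this test φ.
Moreover u is smooth here and v(x) = u'(x) = 2*x - 2 pointwise, so the identity holds for every test function. Hence v is the weak derivative of u.


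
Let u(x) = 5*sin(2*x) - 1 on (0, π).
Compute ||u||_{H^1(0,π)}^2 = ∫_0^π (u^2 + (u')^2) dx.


||u||_{H^1(0,π)}^2 = 127*π/2

u'(x) = 10*cos(2*x).
Expand u² and (u')² and integrate term by term on (0, π), using: for integers n ≥ 1, ∫_0^π sin²(nx) dx = ∫_0^π cos²(nx) dx = π/2; for n ≠ n', ∫_0^π sin(nx)sin(n'x) dx = ∫_0^π cos(nx)cos(n'x) dx = 0; and by product-to-sum, ∫_0^π sin(nx)cos(n'x) dx = ½∫_0^π [sin((n+n')x) + sin((n−n')x)] dx, which is 0 when n+n' is even and 2n/(n²−n'²) when n+n' is odd (it need not vanish on (0, π)). For the constant mode: ∫_0^π 1 dx = π, ∫_0^π cos(nx) dx = 0, ∫_0^π sin(nx) dx = (1−(−1)^n)/n.
  u² squared terms: (-1)²·∫1 dx = 1·π = π;  (5)²·∫sin(2x)² dx = 25·π/2 = 25*π/2.
  u² cross terms: 2·(-1)·(5)·∫1·sin(2x) dx = -10·(0) = 0.
  So ∫_0^π u² dx = π + 25*π/2 + 0 = 27*π/2.
  (u')² squared terms: (10)²·∫cos(2x)² dx = 100·π/2 = 50*π.
  So ∫_0^π (u')² dx = 50*π.
||u||_{H^1}^2 = (27*π/2) + (50*π) = 127*π/2.


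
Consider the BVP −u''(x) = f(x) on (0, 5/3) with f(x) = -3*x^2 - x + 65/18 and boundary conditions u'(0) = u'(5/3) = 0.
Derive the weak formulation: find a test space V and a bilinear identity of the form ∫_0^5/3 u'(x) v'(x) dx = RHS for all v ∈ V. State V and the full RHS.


V = H^1(0, 5/3) (no boundary constraint on v; u is determined up to an additive constant); weak form: ∫_0^5/3 u'v' dx = ∫_0^5/3 (-3*x^2 - x + 65/18) v dx for all v ∈ V.

Multiply both sides by a test function v and integrate from 0 to 5/3:
  ∫_0^5/3 −u''(x) v(x) dx = ∫_0^5/3 f(x) v(x) dx.
Integrate the LHS by parts once:
  ∫_0^5/3 −u'' v dx = −[u'(x) v(x)]_0^5/3 + ∫_0^5/3 u'(x) v'(x) dx.
Thus ∫_0^5/3 u'(x) v'(x) dx = ∫_0^5/3 f(x) v(x) dx + [u'(x) v(x)]_0^5/3.
Choose V so that boundary terms are either known or forced to vanish.
u has homogeneous Neumann: u'(0) = u'(5/3) = 0. So [u' v]_0^5/3 = 0·v(5/3) − 0·v(0) = 0 for any v; take V = H^1(0, 5/3).
Weak formulation: find u (satisfying any essential BC) such that ∫_0^5/3 u'(x) v'(x) dx = ∫_0^5/3 f v dx for all v ∈ V (homogeneous Neumann, so boundary terms vanish).
Substituting f(x) = -3*x^2 - x + 65/18, the right-hand side is ∫_0^5/3 (-3*x^2 - x + 65/18) v dx.
Compatibility check (pure Neumann): taking v ≡ 1 ∈ V gives 0 = ∫_0^5/3 f dx + (0) − (0), i.e. ∫_0^5/3 f dx must equal u'(0) − u'(5/3) = 0. Indeed ∫_0^5/3 (-3*x^2 - x + 65/18) dx = 0, so the data are compatible. The solution is then unique only up to an additive constant (fix it e.g. by requiring ∫_0^5/3 u dx = 0).


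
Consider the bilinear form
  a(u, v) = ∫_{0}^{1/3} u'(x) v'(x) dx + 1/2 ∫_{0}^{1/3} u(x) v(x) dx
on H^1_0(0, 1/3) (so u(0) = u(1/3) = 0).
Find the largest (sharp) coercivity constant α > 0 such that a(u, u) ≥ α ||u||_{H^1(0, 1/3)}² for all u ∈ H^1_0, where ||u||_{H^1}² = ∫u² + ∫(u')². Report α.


α = (1 + 18*π^2)/(2*(1 + 9*π^2))

Coercivity of a(·,·) on H^1_0(0, 1/3) means a(u, u) ≥ α ||u||_{H^1}² for every u ∈ H^1_0.
The interval has length L = 1/3, and Poincaré/coercivity depend only on L. Here a(u, u) = ∫(u')² + (1/2)·∫u².
Here 0 < c = 1/2 < 1. The condition a(u,u) ≥ α||u||_{H^1}² reads (1−α)∫(u')² ≥ (α−c)∫u². Any admissible α is ≤ 1 (rapidly oscillating u have ∫u²/∫(u')² → 0), and α = 1 would force 0 ≥ (1−c)∫u², impossible since c < 1; so 1−α > 0. By the sharp Poincaré inequality on H^1_0 of an interval of length L, ∫(u')² ≥ (π/L)²∫u² with equality for the first sine mode sin(π(x−x₀)/L) (x₀ the left endpoint), so the inequality holds for all u iff (1−α)(π/L)² ≥ α − c, i.e. α ≤ ((π/L)² + c)/((π/L)² + 1) = (1 + c(L/π)²)/(1 + (L/π)²). With (π/L)² = 9*π^2 and c = 1/2, the largest admissible constant is α = ((π/L)² + c)/((π/L)² + 1).
Simplifying, α = (1 + 18*π^2)/(2*(1 + 9*π^2)).


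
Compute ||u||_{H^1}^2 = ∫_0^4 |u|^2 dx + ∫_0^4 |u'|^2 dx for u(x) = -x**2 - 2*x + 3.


||u||_{H^1}^2 = 7852/15

The H^1 norm (squared) on an interval (0, L) is
  ||u||_{H^1}^2 = ∫_0^L u(x)^2 dx + ∫_0^L u'(x)^2 dx.
Compute u'(x) = -2*x - 2.
Then u(x)^2 = x**4 + 4*x**3 - 2*x**2 - 12*x + 9 and u'(x)^2 = 4*x**2 + 8*x + 4.
Integrate each monomial from 0 to 4 using ∫_0^4 c·x^n dx = c·4^(n+1)/(n+1):
  ∫_0^4 u(x)^2 dx = ∫_0^4 (x^4 + 4*x^3 - 2*x^2 - 12*x + 9) dx. Term by term:
    ∫_0^4 x^4 dx = 1024/5;  ∫_0^4 4*x^3 dx = 256;  ∫_0^4 -2*x^2 dx = -128/3;
    ∫_0^4 -12*x dx = -96;  ∫_0^4 9 dx = 36.
  Sum: 1024/5 + 256 − 128/3 − 96 + 36 = 5372/15.
  ∫_0^4 u'(x)^2 dx = ∫_0^4 (4*x^2 + 8*x + 4) dx. Term by term:
    ∫_0^4 4*x^2 dx = 256/3;  ∫_0^4 8*x dx = 64;  ∫_0^4 4 dx = 16.
  Sum: 256/3 + 64 + 16 = 496/3.
Adding: ||u||_{H^1}^2 = 5372/15 + 496/3 = 7852/15.


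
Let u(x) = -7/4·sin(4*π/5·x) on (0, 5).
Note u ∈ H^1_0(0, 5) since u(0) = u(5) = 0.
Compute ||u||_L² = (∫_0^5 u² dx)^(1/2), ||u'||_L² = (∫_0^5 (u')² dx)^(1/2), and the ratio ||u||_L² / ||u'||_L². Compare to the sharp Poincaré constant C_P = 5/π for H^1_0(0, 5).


||u||_L² / ||u'||_L² = 5/(4*π) < C_P = 5/π.

u(x) = -7/4·sin(4*π/5·x), so u'(x) = -7*π*cos(4*π*x/5)/5.
Writing u(x) = A·sin(kπx/L) with A = -7/4 and k = 4, use ∫_0^L sin²(kπx/L) dx = L/2 and ∫_0^L cos²(kπx/L) dx = L/2.
u² = 49/16·sin²(4*π/5·x) and (u')² = 49*π^2/25·cos²(4*π/5·x), and each of sin², cos² integrates to L/2 = 5/2 over (0, 5).
∫_0^5 u² dx = 245/32, so ||u||_L² = 7*sqrt(10)/8.
∫_0^5 (u')² dx = 49*π^2/10, so ||u'||_L² = 7*sqrt(10)*π/10.
Ratio ||u||_L² / ||u'||_L² = 5/(4*π).
Sharp Poincaré constant on H^1_0(0, 5) is C_P = L/π = 5/π, achieved by sin(π/5·x).
This is the k = 4 harmonic; the ratio L/(kπ) is strictly less than C_P = L/π, consistent with the sharp inequality ||u||_L² ≤ C_P ||u'||_L².


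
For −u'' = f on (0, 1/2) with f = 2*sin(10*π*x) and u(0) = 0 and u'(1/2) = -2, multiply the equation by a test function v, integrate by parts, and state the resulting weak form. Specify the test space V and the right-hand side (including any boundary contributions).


V = {v ∈ H^1(0, 1/2) : v(0) = 0} (test functions vanish at x = 0 where u is specified); weak form: ∫_0^1/2 u'v' dx = ∫_0^1/2 (2*sin(10*π*x)) v dx − 2·v(1/2) for all v ∈ V.

Multiply both sides by a test function v and integrate from 0 to 1/2:
  ∫_0^1/2 −u''(x) v(x) dx = ∫_0^1/2 f(x) v(x) dx.
Integrate the LHS by parts once:
  ∫_0^1/2 −u'' v dx = −[u'(x) v(x)]_0^1/2 + ∫_0^1/2 u'(x) v'(x) dx.
Thus ∫_0^1/2 u'(x) v'(x) dx = ∫_0^1/2 f(x) v(x) dx + [u'(x) v(x)]_0^1/2.
Choose V so that boundary terms are either known or forced to vanish.
Mixed BC: u(0) = 0 (Dirichlet) and u'(1/2) = -2 (Neumann). Define V = {v ∈ H^1(0, 1/2) : v(0) = 0}. Then [u' v]_0^1/2 = u'(1/2)·v(1/2) − u'(0)·0 = − 2·v(1/2).
Weak formulation: find u (satisfying any essential BC) such that ∫_0^1/2 u'(x) v'(x) dx = ∫_0^1/2 f v dx − 2·v(1/2) for all v ∈ V (Dirichlet at 0 absorbed into V; Neumann datum at x = 1/2 contributes the boundary term).
Substituting f(x) = 2*sin(10*π*x), the right-hand side is ∫_0^1/2 (2*sin(10*π*x)) v dx − 2·v(1/2).


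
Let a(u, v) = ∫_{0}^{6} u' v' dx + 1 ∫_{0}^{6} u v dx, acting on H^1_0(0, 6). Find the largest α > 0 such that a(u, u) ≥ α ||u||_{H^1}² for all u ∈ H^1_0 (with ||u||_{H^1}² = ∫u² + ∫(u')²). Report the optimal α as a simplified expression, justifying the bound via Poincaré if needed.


α = 1

Coercivity of a(·,·) on H^1_0(0, 6) means a(u, u) ≥ α ||u||_{H^1}² for every u ∈ H^1_0.
The interval has length L = 6, and Poincaré/coercivity depend only on L. Here a(u, u) = ∫(u')² + (1)·∫u².
Here c = 1 ≥ 1, so a(u,u) = ∫(u')² + c∫u² ≥ ∫(u')² + ∫u² = ||u||_{H^1}², i.e. α = 1 works. No larger α is possible: a(u,u) ≥ α||u||_{H^1}² means (1−α)∫(u')² ≥ (α−c)∫u², and for the modes u_n = sin(nπ(x−x₀)/L) (x₀ the left endpoint) one has ∫u_n²/∫(u_n')² = (L/(nπ))² → 0, so a(u_n,u_n)/||u_n||_{H^1}² → 1. Hence the optimal constant is α = 1.
Therefore α = 1.


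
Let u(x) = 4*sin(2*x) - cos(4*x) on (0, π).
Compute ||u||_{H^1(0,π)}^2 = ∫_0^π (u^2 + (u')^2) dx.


||u||_{H^1(0,π)}^2 = 97*π/2

u'(x) = 4*sin(4*x) + 8*cos(2*x).
Expand u² and (u')² and integrate term by term on (0, π), using: for integers n ≥ 1, ∫_0^π sin²(nx) dx = ∫_0^π cos²(nx) dx = π/2; for n ≠ n', ∫_0^π sin(nx)sin(n'x) dx = ∫_0^π cos(nx)cos(n'x) dx = 0; and by product-to-sum, ∫_0^π sin(nx)cos(n'x) dx = ½∫_0^π [sin((n+n')x) + sin((n−n')x)] dx, which is 0 when n+n' is even and 2n/(n²−n'²) when n+n' is odd (it need not vanish on (0, π)).
  u² squared terms: (-1)²·∫cos(4x)² dx = 1·π/2 = π/2;  (4)²·∫sin(2x)² dx = 16·π/2 = 8*π.
  u² cross terms: 2·(-1)·(4)·∫cos(4x)·sin(2x) dx = -8·(0) = 0.
  So ∫_0^π u² dx = π/2 + 8*π + 0 = 17*π/2.
  (u')² squared terms: (4)²·∫sin(4x)² dx = 16·π/2 = 8*π;  (8)²·∫cos(2x)² dx = 64·π/2 = 32*π.
  (u')² cross terms: 2·(4)·(8)·∫sin(4x)·cos(2x) dx = 64·(0) = 0.
  So ∫_0^π (u')² dx = 8*π + 32*π + 0 = 40*π.
||u||_{H^1}^2 = (17*π/2) + (40*π) = 97*π/2.


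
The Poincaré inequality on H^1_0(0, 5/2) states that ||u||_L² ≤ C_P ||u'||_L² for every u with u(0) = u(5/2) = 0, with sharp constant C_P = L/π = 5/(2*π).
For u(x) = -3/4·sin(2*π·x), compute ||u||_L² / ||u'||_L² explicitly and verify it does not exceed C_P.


||u||_L² / ||u'||_L² = 1/(2*π) < C_P = 5/(2*π).

u(x) = -3/4·sin(2*π·x), so u'(x) = -3*π*cos(2*π*x)/2.
Writing u(x) = A·sin(kπx/L) with A = -3/4 and k = 5, use ∫_0^L sin²(kπx/L) dx = L/2 and ∫_0^L cos²(kπx/L) dx = L/2.
u² = 9/16·sin²(2*π·x) and (u')² = 9*π^2/4·cos²(2*π·x), and each of sin², cos² integrates to L/2 = 5/4 over (0, 5/2).
∫_0^5/2 u² dx = 45/64, so ||u||_L² = 3*sqrt(5)/8.
∫_0^5/2 (u')² dx = 45*π^2/16, so ||u'||_L² = 3*sqrt(5)*π/4.
Ratio ||u||_L² / ||u'||_L² = 1/(2*π).
Sharp Poincaré constant on H^1_0(0, 5/2) is C_P = L/π = 5/(2*π), achieved by sin(2*π/5·x).
This is the k = 5 harmonic; the ratio L/(kπ) is strictly less than C_P = L/π, consistent with the sharp inequality ||u||_L² ≤ C_P ||u'||_L².


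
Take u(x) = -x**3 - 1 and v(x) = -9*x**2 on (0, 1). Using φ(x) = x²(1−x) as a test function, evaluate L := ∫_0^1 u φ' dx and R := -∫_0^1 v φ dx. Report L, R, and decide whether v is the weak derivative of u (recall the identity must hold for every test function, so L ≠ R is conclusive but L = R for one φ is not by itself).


LHS = 1/10, RHS = 3/10. No, v is not the weak derivative of u.

u(x) = -x**3 - 1, classical derivative u'(x) = -3*x**2.
φ(x) = x²(1−x), so φ'(x) = x*(2 - 3*x).
Note φ(0) = φ(1) = 0, so the boundary term u·φ vanishes.
LHS = ∫_0^1 u(x) φ'(x) dx = ∫_0^1 (3*x^5 - 2*x^4 + 3*x^2 - 2*x) dx. Term by term:
  ∫_0^1 3*x^5 dx = 1/2;  ∫_0^1 -2*x^4 dx = -2/5;  ∫_0^1 3*x^2 dx = 1;
  ∫_0^1 -2*x dx = -1.
Sum: 1/2 − 2/5 + 1 − 1 = 1/10.
So LHS = 1/10.
∫_0^1 v(x) φ(x) dx = ∫_0^1 (9*x^5 - 9*x^4) dx. Term by term:
  ∫_0^1 9*x^5 dx = 3/2;  ∫_0^1 -9*x^4 dx = -9/5.
Sum: 3/2 − 9/5 = -3/10.
So RHS = -∫_0^1 v(x) φ(x) dx = 3/10.
LHS − RHS = -1/5 ≠ 0, so the identity fails.
(For a valid weak derivative the identity must hold for EVERY test function, in particular this one. The failure shows v is NOT the weak derivative of u.)
Correct weak derivative would be u'(x) = -3*x**2.


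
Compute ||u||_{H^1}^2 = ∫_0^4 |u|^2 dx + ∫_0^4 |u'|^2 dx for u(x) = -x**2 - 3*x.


||u||_{H^1}^2 = 14972/15

The H^1 norm (squared) on an interval (0, L) is
  ||u||_{H^1}^2 = ∫_0^L u(x)^2 dx + ∫_0^L u'(x)^2 dx.
Compute u'(x) = -2*x - 3.
Then u(x)^2 = x**4 + 6*x**3 + 9*x**2 and u'(x)^2 = 4*x**2 + 12*x + 9.
Integrate each monomial from 0 to 4 using ∫_0^4 c·x^n dx = c·4^(n+1)/(n+1):
  ∫_0^4 u(x)^2 dx = ∫_0^4 (x^4 + 6*x^3 + 9*x^2) dx. Term by term:
    ∫_0^4 x^4 dx = 1024/5;  ∫_0^4 6*x^3 dx = 384;  ∫_0^4 9*x^2 dx = 192.
  Sum: 1024/5 + 384 + 192 = 3904/5.
  ∫_0^4 u'(x)^2 dx = ∫_0^4 (4*x^2 + 12*x + 9) dx. Term by term:
    ∫_0^4 4*x^2 dx = 256/3;  ∫_0^4 12*x dx = 96;  ∫_0^4 9 dx = 36.
  Sum: 256/3 + 96 + 36 = 652/3.
Adding: ||u||_{H^1}^2 = 3904/5 + 652/3 = 14972/15.


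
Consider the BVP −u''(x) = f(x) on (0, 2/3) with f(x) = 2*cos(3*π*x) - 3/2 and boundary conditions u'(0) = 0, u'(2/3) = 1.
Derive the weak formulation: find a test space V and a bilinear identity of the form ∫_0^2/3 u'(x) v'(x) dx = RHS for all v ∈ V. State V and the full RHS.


V = H^1(0, 2/3) (v unrestricted at boundary; u is determined up to an additive constant); weak form: ∫_0^2/3 u'v' dx = ∫_0^2/3 (2*cos(3*π*x) - 3/2) v dx + v(2/3) for all v ∈ V.

Multiply both sides by a test function v and integrate from 0 to 2/3:
  ∫_0^2/3 −u''(x) v(x) dx = ∫_0^2/3 f(x) v(x) dx.
Integrate the LHS by parts once:
  ∫_0^2/3 −u'' v dx = −[u'(x) v(x)]_0^2/3 + ∫_0^2/3 u'(x) v'(x) dx.
Thus ∫_0^2/3 u'(x) v'(x) dx = ∫_0^2/3 f(x) v(x) dx + [u'(x) v(x)]_0^2/3.
Choose V so that boundary terms are either known or forced to vanish.
u has inhomogeneous Neumann u'(0) = 0, u'(2/3) = 1. [u' v]_0^2/3 = (1)·v(2/3) − (0)·v(0) = v(2/3). Take V = H^1(0, 2/3); boundary term becomes part of RHS.
Weak formulation: find u (satisfying any essential BC) such that ∫_0^2/3 u'(x) v'(x) dx = ∫_0^2/3 f v dx + v(2/3) for all v ∈ V (Neumann data are natural BCs: they enter the RHS as boundary terms).
Substituting f(x) = 2*cos(3*π*x) - 3/2, the right-hand side is ∫_0^2/3 (2*cos(3*π*x) - 3/2) v dx + v(2/3).
Compatibility check (pure Neumann): taking v ≡ 1 ∈ V gives 0 = ∫_0^2/3 f dx + (1) − (0), i.e. ∫_0^2/3 f dx must equal u'(0) − u'(2/3) = -1. Indeed ∫_0^2/3 (2*cos(3*π*x) - 3/2) dx = -1, so the data are compatible. The solution is then unique only up to an additive constant (fix it e.g. by requiring ∫_0^2/3 u dx = 0).


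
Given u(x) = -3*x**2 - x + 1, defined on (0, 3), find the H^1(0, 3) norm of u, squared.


||u||_{H^1}^2 = 8889/10

The H^1 norm (squared) on an interval (0, L) is
  ||u||_{H^1}^2 = ∫_0^L u(x)^2 dx + ∫_0^L u'(x)^2 dx.
Compute u'(x) = -6*x - 1.
Then u(x)^2 = 9*x**4 + 6*x**3 - 5*x**2 - 2*x + 1 and u'(x)^2 = 36*x**2 + 12*x + 1.
Integrate each monomial from 0 to 3 using ∫_0^3 c·x^n dx = c·3^(n+1)/(n+1):
  ∫_0^3 u(x)^2 dx = ∫_0^3 (9*x^4 + 6*x^3 - 5*x^2 - 2*x + 1) dx. Term by term:
    ∫_0^3 9*x^4 dx = 2187/5;  ∫_0^3 6*x^3 dx = 243/2;  ∫_0^3 -5*x^2 dx = -45;
    ∫_0^3 -2*x dx = -9;  ∫_0^3 1 dx = 3.
  Sum: 2187/5 + 243/2 − 45 − 9 + 3 = 5079/10.
  ∫_0^3 u'(x)^2 dx = ∫_0^3 (36*x^2 + 12*x + 1) dx. Term by term:
    ∫_0^3 36*x^2 dx = 324;  ∫_0^3 12*x dx = 54;  ∫_0^3 1 dx = 3.
  Sum: 324 + 54 + 3 = 381.
Adding: ||u||_{H^1}^2 = 5079/10 + 381 = 8889/10.
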